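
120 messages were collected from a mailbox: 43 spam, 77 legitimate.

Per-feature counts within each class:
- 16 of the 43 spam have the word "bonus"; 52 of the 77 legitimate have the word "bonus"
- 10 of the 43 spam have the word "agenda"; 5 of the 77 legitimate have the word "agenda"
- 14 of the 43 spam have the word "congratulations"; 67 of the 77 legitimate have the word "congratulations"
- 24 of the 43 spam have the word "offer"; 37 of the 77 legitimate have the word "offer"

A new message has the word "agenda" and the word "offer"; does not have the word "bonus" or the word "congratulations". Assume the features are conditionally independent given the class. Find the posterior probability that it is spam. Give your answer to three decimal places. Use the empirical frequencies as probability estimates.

spam: (43/120) × (27/43) × (10/43) × (29/43) × (24/43) ≈ 0.0196964
legitimate: (77/120) × (25/77) × (5/77) × (10/77) × (37/77) ≈ 0.000844225
P(spam | x) = 0.0196964 / 0.020540625 ≈ 0.959

0.959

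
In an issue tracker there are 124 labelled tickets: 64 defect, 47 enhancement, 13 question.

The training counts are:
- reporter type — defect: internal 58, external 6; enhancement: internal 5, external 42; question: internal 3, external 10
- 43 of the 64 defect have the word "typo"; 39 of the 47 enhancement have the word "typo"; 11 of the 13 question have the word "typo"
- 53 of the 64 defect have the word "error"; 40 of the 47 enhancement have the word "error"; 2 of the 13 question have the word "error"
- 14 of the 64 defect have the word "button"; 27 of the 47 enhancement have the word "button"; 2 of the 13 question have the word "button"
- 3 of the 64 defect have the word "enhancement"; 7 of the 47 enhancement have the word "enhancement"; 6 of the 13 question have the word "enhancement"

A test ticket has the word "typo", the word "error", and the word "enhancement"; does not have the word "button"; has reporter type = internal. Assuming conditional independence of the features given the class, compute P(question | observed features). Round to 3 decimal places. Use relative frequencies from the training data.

defect: (64/124) × (58/64) × (43/64) × (53/64) × (50/64) × (3/64) ≈ 0.00953064
enhancement: (47/124) × (5/47) × (39/47) × (40/47) × (20/47) × (7/47) ≈ 0.00180472
question: (13/124) × (3/13) × (11/13) × (2/13) × (11/13) × (6/13) ≈ 0.00122997
P(question | x) = 0.00122997 / 0.01256533 ≈ 0.098

0.098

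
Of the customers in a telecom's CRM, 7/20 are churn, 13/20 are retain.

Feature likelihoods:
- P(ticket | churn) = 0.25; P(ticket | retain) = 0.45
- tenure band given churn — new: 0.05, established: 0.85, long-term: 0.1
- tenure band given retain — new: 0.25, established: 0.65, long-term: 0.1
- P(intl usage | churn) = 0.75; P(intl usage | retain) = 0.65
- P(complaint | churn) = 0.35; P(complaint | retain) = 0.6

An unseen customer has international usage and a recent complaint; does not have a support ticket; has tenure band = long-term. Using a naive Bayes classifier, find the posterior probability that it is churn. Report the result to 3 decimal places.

churn: 0.35 × (1−0.25) × 0.1 × 0.75 × 0.35 = 0.006890625
retain: 0.65 × (1−0.45) × 0.1 × 0.65 × 0.6 = 0.0139425
P(churn | x) = 0.006890625 / 0.020833125 ≈ 0.331

0.331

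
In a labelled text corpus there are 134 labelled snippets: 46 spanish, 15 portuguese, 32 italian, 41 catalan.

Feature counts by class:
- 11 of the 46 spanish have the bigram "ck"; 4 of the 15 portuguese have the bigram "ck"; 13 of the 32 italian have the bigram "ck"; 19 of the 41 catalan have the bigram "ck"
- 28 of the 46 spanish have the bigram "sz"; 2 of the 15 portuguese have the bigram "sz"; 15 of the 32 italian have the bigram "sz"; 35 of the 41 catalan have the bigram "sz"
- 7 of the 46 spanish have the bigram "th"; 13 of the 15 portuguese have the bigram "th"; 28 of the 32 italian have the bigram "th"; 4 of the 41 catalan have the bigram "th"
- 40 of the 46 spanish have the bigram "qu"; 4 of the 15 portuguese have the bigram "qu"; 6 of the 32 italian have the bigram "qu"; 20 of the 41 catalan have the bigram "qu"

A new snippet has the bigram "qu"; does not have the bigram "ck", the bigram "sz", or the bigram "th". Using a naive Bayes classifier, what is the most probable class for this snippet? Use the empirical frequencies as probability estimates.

spanish

spanish: (46/134) × (35/46) × (18/46) × (39/46) × (40/46) ≈ 0.0753506
portuguese: (15/134) × (11/15) × (13/15) × (2/15) × (4/15) ≈ 0.00252957
italian: (32/134) × (19/32) × (17/32) × (4/32) × (6/32) ≈ 0.00176546
catalan: (41/134) × (22/41) × (6/41) × (37/41) × (20/41) ≈ 0.0105767
Highest score → spanish.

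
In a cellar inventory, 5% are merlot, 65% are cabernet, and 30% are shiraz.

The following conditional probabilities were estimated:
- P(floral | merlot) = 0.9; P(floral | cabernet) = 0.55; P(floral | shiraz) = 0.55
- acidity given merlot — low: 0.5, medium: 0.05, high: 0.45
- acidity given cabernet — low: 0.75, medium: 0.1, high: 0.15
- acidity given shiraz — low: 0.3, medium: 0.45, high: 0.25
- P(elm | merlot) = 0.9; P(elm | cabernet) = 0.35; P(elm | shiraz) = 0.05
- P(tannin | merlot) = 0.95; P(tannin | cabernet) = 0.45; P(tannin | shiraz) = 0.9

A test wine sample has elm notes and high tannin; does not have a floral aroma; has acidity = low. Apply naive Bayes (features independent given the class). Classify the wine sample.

merlot: 0.05 × (1−0.9) × 0.5 × 0.9 × 0.95 = 0.0021375
cabernet: 0.65 × (1−0.55) × 0.75 × 0.35 × 0.45 = 0.0345515625
shiraz: 0.3 × (1−0.55) × 0.3 × 0.05 × 0.9 = 0.0018225
Highest score → cabernet.

cabernet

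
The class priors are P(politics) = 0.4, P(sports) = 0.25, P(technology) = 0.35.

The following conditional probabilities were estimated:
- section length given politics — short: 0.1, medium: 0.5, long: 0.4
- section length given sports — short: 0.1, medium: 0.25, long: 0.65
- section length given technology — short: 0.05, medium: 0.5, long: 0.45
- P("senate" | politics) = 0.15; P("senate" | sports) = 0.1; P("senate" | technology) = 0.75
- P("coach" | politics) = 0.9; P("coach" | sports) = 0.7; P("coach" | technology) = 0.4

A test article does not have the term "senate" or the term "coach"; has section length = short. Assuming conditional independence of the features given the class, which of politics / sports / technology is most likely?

politics: 0.4 × 0.1 × (1−0.15) × (1−0.9) = 0.0034
sports: 0.25 × 0.1 × (1−0.1) × (1−0.7) = 0.00675
technology: 0.35 × 0.05 × (1−0.75) × (1−0.4) = 0.002625
Highest score → sports.

sports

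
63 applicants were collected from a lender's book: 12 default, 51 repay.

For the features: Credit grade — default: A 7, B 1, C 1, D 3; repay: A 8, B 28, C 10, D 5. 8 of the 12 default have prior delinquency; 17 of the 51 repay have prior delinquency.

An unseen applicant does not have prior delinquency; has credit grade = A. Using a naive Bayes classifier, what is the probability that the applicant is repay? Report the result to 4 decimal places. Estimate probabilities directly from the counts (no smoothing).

0.6957

default: (12/63) × (7/12) × (4/12) ≈ 0.037037
repay: (51/63) × (8/51) × (34/51) ≈ 0.0846561
P(repay | x) = 0.0846561 / 0.1216931 ≈ 0.6957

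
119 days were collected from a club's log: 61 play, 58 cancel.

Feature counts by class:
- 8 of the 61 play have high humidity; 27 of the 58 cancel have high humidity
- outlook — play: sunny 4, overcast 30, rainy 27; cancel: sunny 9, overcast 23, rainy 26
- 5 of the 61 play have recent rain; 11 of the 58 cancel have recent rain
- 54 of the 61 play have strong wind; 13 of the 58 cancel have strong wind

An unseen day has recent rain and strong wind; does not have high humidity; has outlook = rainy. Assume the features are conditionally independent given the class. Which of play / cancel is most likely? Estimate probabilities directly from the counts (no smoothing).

play

play: (61/119) × (53/61) × (27/61) × (5/61) × (54/61) ≈ 0.0143043
cancel: (58/119) × (31/58) × (26/58) × (11/58) × (13/58) ≈ 0.0049641
Highest score → play.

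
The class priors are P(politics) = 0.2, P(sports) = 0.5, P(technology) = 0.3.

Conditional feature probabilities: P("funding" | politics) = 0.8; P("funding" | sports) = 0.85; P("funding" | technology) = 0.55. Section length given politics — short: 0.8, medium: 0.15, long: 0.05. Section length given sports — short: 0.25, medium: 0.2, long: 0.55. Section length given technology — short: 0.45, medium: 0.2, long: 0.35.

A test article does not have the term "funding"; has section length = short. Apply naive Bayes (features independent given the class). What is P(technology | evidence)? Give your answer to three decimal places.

politics: 0.2 × (1−0.8) × 0.8 = 0.032
sports: 0.5 × (1−0.85) × 0.25 = 0.01875
technology: 0.3 × (1−0.55) × 0.45 = 0.06075
P(technology | x) = 0.06075 / 0.1115 ≈ 0.545

0.545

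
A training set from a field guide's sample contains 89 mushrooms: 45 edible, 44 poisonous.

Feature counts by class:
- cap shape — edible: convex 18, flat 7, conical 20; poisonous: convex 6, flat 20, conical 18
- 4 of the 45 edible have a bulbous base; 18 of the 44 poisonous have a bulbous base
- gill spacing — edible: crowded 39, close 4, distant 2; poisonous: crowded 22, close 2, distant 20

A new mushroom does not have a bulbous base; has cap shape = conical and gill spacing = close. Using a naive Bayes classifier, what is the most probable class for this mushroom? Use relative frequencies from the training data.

edible

edible: (45/89) × (20/45) × (41/45) × (4/45) ≈ 0.0181995
poisonous: (44/89) × (18/44) × (26/44) × (2/44) ≈ 0.00543226
Highest score → edible.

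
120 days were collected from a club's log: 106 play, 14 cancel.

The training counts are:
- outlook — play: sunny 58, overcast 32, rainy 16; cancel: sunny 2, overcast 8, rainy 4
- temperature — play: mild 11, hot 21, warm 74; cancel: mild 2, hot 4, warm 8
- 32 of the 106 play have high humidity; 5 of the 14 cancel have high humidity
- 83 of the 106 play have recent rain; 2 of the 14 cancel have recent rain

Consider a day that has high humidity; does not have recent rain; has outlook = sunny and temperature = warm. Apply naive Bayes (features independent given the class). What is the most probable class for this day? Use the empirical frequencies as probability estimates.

play: (106/120) × (58/106) × (74/106) × (32/106) × (23/106) ≈ 0.0221024
cancel: (14/120) × (2/14) × (8/14) × (5/14) × (12/14) ≈ 0.00291545
Highest score → play.

play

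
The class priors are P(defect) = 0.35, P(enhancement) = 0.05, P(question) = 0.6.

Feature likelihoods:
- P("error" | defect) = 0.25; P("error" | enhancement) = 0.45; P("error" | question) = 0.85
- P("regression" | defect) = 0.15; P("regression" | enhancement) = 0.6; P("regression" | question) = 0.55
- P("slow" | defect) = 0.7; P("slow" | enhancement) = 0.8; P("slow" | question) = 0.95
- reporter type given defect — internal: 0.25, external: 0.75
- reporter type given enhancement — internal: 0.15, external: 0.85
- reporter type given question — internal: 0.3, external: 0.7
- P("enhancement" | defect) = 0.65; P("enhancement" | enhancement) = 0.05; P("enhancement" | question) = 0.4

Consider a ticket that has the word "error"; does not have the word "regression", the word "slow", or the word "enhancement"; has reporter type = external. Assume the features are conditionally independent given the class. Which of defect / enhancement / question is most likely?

defect: 0.35 × 0.25 × (1−0.15) × (1−0.7) × 0.75 × (1−0.65) = 0.00585703125
enhancement: 0.05 × 0.45 × (1−0.6) × (1−0.8) × 0.85 × (1−0.05) = 0.0014535
question: 0.6 × 0.85 × (1−0.55) × (1−0.95) × 0.7 × (1−0.4) = 0.0048195
Highest score → defect.

defect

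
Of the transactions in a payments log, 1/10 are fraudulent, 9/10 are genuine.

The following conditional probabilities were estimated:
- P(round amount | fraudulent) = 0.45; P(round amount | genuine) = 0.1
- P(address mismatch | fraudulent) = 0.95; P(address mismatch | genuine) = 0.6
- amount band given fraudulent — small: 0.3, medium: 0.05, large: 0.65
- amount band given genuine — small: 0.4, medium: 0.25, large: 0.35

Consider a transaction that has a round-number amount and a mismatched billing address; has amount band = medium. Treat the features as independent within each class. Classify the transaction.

fraudulent: 0.1 × 0.45 × 0.95 × 0.05 = 0.0021375
genuine: 0.9 × 0.1 × 0.6 × 0.25 = 0.0135
Highest score → genuine.

genuine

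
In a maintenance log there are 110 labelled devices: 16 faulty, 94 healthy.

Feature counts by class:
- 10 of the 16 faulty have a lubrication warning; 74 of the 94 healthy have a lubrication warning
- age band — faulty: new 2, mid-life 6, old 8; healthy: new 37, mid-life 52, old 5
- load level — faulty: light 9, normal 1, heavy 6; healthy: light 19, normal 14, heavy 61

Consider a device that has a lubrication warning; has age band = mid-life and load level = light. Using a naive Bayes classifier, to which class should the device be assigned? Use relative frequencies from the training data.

healthy

faulty: (16/110) × (10/16) × (6/16) × (9/16) ≈ 0.0191761
healthy: (94/110) × (74/94) × (52/94) × (19/94) ≈ 0.0752212
Highest score → healthy.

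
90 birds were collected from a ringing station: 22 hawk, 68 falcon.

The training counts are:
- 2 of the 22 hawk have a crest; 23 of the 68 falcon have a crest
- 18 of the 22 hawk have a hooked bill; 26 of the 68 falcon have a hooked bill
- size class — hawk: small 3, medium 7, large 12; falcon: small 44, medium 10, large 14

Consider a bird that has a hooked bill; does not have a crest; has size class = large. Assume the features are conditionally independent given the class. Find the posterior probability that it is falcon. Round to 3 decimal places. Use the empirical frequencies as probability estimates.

0.284

hawk: (22/90) × (20/22) × (18/22) × (12/22) ≈ 0.0991736
falcon: (68/90) × (45/68) × (26/68) × (14/68) ≈ 0.0393599
P(falcon | x) = 0.0393599 / 0.1385335 ≈ 0.284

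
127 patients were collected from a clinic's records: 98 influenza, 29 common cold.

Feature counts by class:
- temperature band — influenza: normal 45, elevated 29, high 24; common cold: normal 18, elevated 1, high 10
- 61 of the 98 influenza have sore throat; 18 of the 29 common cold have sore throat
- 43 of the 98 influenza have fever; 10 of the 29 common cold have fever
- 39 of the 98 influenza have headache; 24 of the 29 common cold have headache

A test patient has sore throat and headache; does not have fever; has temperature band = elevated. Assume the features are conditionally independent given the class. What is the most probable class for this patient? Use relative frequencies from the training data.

influenza: (98/127) × (29/98) × (61/98) × (55/98) × (39/98) ≈ 0.0317448
common cold: (29/127) × (1/29) × (18/29) × (19/29) × (24/29) ≈ 0.00264996
Highest score → influenza.

influenza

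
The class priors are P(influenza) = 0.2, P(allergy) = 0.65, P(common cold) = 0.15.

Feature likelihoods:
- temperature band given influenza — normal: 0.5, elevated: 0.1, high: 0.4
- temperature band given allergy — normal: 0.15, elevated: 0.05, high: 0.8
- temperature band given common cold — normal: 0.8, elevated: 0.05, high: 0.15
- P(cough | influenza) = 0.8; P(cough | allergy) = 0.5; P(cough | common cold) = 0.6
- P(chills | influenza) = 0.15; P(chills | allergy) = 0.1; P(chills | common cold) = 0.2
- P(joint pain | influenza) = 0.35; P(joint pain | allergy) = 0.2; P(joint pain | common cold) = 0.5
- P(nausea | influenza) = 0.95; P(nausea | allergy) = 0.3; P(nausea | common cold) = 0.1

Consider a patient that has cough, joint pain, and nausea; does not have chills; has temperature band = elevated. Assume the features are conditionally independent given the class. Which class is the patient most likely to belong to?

influenza

influenza: 0.2 × 0.1 × 0.8 × (1−0.15) × 0.35 × 0.95 = 0.004522
allergy: 0.65 × 0.05 × 0.5 × (1−0.1) × 0.2 × 0.3 = 0.0008775
common cold: 0.15 × 0.05 × 0.6 × (1−0.2) × 0.5 × 0.1 = 0.00018
Highest score → influenza.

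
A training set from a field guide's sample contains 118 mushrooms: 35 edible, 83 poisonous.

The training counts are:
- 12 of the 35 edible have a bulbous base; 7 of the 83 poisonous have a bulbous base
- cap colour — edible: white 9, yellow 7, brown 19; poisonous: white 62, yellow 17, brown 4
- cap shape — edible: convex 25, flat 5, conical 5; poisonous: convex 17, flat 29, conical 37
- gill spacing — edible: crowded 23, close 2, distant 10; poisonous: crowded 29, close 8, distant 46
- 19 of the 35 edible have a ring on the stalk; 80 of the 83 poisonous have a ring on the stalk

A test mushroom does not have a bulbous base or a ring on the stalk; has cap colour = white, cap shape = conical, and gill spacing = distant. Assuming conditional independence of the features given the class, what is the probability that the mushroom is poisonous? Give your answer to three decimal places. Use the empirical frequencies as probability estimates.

edible: (35/118) × (23/35) × (9/35) × (5/35) × (10/35) × (16/35) ≈ 0.000935204
poisonous: (83/118) × (76/83) × (62/83) × (37/83) × (46/83) × (3/83) ≈ 0.00429627
P(poisonous | x) = 0.00429627 / 0.005231474 ≈ 0.821

0.821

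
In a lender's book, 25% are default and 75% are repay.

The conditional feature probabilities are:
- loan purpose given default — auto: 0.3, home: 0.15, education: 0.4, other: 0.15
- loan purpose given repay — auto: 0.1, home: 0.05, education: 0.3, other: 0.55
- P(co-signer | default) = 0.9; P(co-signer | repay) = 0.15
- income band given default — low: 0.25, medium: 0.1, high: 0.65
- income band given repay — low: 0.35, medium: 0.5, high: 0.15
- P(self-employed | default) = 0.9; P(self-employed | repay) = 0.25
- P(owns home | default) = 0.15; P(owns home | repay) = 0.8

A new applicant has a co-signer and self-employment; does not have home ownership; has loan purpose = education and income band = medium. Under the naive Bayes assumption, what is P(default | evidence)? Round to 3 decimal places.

default: 0.25 × 0.4 × 0.9 × 0.1 × 0.9 × (1−0.15) = 0.006885
repay: 0.75 × 0.3 × 0.15 × 0.5 × 0.25 × (1−0.8) = 0.00084375
P(default | x) = 0.006885 / 0.00772875 ≈ 0.891

0.891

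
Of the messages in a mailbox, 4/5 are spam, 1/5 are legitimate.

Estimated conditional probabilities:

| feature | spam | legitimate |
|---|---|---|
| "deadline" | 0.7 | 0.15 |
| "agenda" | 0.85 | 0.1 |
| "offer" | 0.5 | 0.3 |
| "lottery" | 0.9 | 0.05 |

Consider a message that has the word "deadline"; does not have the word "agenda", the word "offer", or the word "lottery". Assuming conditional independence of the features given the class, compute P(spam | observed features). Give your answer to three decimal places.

0.190

spam: 0.8 × 0.7 × (1−0.85) × (1−0.5) × (1−0.9) = 0.0042
legitimate: 0.2 × 0.15 × (1−0.1) × (1−0.3) × (1−0.05) = 0.017955
P(spam | x) = 0.0042 / 0.022155 ≈ 0.190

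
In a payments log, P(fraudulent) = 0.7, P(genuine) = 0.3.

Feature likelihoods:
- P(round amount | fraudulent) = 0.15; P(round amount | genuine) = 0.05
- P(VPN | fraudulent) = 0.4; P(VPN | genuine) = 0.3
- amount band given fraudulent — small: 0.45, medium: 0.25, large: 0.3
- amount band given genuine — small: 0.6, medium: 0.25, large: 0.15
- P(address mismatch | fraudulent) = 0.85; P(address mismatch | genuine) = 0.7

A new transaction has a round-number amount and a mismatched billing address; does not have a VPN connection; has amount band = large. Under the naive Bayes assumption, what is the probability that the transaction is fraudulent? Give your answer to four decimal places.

0.9358

fraudulent: 0.7 × 0.15 × (1−0.4) × 0.3 × 0.85 = 0.016065
genuine: 0.3 × 0.05 × (1−0.3) × 0.15 × 0.7 = 0.0011025
P(fraudulent | x) = 0.016065 / 0.0171675 ≈ 0.9358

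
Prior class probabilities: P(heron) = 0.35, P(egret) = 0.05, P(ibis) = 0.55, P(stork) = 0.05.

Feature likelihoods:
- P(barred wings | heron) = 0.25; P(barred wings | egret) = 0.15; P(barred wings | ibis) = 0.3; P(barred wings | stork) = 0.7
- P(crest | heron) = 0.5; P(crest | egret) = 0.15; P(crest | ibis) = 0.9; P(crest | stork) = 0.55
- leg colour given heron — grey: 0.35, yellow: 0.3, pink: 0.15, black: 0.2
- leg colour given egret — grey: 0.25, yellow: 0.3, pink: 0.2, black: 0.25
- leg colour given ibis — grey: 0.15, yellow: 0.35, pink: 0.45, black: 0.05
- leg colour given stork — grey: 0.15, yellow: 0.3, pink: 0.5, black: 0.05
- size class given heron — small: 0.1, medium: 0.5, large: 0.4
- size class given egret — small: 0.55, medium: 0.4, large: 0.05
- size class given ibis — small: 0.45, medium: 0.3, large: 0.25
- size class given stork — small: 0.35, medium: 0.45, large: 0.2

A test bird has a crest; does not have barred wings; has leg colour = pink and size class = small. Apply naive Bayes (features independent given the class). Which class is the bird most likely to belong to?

heron: 0.35 × (1−0.25) × 0.5 × 0.15 × 0.1 = 0.00196875
egret: 0.05 × (1−0.15) × 0.15 × 0.2 × 0.55 = 0.00070125
ibis: 0.55 × (1−0.3) × 0.9 × 0.45 × 0.45 = 0.07016625
stork: 0.05 × (1−0.7) × 0.55 × 0.5 × 0.35 = 0.00144375
Highest score → ibis.

ibis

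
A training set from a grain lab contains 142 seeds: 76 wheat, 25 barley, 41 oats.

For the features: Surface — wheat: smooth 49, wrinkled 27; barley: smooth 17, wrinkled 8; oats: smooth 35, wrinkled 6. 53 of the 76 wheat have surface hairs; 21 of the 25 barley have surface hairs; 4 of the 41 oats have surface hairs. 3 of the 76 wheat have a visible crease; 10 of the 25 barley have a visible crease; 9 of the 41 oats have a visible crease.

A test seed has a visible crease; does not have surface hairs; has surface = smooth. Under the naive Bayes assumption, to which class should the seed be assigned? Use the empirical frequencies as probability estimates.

oats

wheat: (76/142) × (49/76) × (23/76) × (3/76) ≈ 0.00412221
barley: (25/142) × (17/25) × (4/25) × (10/25) ≈ 0.00766197
oats: (41/142) × (35/41) × (37/41) × (9/41) ≈ 0.0488266
Highest score → oats.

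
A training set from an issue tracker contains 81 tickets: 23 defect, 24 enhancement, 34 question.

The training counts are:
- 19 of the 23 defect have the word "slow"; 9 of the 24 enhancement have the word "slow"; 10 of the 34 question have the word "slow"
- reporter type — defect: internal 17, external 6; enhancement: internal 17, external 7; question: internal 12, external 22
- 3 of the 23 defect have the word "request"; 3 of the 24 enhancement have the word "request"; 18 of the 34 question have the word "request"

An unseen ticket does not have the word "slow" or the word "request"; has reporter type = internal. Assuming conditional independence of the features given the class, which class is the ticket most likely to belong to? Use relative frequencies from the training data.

defect: (23/81) × (4/23) × (17/23) × (20/23) ≈ 0.0317394
enhancement: (24/81) × (15/24) × (17/24) × (21/24) ≈ 0.114776
question: (34/81) × (24/34) × (12/34) × (16/34) ≈ 0.0492118
Highest score → enhancement.

enhancement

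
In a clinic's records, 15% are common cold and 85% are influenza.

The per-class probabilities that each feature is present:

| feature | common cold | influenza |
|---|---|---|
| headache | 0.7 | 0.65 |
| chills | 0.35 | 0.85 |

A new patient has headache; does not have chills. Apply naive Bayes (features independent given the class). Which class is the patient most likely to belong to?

influenza

common cold: 0.15 × 0.7 × (1−0.35) = 0.06825
influenza: 0.85 × 0.65 × (1−0.85) = 0.082875
Highest score → influenza.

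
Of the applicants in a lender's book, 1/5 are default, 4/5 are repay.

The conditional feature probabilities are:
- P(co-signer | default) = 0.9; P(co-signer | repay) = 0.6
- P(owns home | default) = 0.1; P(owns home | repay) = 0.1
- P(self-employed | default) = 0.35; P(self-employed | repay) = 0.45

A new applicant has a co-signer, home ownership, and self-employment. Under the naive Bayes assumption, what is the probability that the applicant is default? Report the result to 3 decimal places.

default: 0.2 × 0.9 × 0.1 × 0.35 = 0.0063
repay: 0.8 × 0.6 × 0.1 × 0.45 = 0.0216
P(default | x) = 0.0063 / 0.0279 ≈ 0.226

0.226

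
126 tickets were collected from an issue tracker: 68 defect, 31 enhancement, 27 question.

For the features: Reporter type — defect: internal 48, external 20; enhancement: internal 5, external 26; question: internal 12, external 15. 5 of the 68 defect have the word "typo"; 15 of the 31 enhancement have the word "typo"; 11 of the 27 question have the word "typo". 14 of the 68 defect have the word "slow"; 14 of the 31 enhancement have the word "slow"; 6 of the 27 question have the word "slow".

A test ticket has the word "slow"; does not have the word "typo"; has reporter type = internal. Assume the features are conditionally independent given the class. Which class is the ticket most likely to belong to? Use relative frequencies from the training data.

defect

defect: (68/126) × (48/68) × (63/68) × (14/68) ≈ 0.0726644
enhancement: (31/126) × (5/31) × (16/31) × (14/31) ≈ 0.00924962
question: (27/126) × (12/27) × (16/27) × (6/27) ≈ 0.0125416
Highest score → defect.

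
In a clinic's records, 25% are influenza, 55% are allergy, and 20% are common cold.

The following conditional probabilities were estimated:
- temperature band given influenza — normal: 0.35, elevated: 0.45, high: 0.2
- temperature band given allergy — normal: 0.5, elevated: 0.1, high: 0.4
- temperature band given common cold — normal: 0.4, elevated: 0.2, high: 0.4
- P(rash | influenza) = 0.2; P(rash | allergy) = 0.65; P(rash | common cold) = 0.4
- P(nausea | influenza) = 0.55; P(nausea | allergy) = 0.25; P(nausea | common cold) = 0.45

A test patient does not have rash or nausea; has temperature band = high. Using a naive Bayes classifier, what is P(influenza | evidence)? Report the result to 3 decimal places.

0.176

influenza: 0.25 × 0.2 × (1−0.2) × (1−0.55) = 0.018
allergy: 0.55 × 0.4 × (1−0.65) × (1−0.25) = 0.05775
common cold: 0.2 × 0.4 × (1−0.4) × (1−0.45) = 0.0264
P(influenza | x) = 0.018 / 0.10215 ≈ 0.176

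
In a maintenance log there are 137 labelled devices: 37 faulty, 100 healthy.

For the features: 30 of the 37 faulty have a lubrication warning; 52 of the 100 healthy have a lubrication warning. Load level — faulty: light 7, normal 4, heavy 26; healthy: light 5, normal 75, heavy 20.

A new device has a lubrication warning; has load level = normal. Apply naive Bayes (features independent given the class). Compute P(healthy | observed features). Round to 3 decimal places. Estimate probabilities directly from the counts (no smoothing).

faulty: (37/137) × (30/37) × (4/37) ≈ 0.0236733
healthy: (100/137) × (52/100) × (75/100) ≈ 0.284672
P(healthy | x) = 0.284672 / 0.3083453 ≈ 0.923

0.923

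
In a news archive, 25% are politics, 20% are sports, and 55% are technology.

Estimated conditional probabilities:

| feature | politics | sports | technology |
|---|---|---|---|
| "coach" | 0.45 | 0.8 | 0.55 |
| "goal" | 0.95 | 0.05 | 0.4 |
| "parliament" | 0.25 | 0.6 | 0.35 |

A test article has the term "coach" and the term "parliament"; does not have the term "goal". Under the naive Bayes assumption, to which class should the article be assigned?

politics: 0.25 × 0.45 × (1−0.95) × 0.25 = 0.00140625
sports: 0.2 × 0.8 × (1−0.05) × 0.6 = 0.0912
technology: 0.55 × 0.55 × (1−0.4) × 0.35 = 0.063525
Highest score → sports.

sports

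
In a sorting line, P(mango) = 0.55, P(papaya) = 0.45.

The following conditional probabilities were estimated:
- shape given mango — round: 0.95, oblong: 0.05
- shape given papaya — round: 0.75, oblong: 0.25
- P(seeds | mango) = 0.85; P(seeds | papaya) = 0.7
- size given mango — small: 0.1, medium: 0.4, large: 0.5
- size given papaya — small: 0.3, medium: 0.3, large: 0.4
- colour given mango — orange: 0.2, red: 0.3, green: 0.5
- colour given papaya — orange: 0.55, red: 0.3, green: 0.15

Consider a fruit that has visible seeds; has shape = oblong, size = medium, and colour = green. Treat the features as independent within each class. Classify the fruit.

mango

mango: 0.55 × 0.05 × 0.85 × 0.4 × 0.5 = 0.004675
papaya: 0.45 × 0.25 × 0.7 × 0.3 × 0.15 = 0.00354375
Highest score → mango.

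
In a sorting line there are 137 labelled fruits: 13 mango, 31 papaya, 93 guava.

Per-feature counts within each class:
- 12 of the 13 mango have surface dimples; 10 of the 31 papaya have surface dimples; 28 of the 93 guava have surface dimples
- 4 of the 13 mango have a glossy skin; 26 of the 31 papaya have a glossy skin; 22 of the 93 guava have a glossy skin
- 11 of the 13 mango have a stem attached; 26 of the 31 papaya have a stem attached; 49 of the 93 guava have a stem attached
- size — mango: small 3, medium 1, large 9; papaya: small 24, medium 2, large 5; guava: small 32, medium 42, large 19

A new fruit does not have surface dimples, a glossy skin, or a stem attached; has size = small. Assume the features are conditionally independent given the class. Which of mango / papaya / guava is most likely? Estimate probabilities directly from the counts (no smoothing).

guava

mango: (13/137) × (1/13) × (9/13) × (2/13) × (3/13) ≈ 0.000179409
papaya: (31/137) × (21/31) × (5/31) × (5/31) × (24/31) ≈ 0.0030872
guava: (93/137) × (65/93) × (71/93) × (44/93) × (32/93) ≈ 0.0589664
Highest score → guava.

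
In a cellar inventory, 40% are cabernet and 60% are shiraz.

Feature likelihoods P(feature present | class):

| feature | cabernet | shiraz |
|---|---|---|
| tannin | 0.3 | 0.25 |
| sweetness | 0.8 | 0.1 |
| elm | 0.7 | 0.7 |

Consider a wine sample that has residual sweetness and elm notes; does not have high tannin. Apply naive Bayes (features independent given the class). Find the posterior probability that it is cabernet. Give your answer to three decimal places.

0.833

cabernet: 0.4 × (1−0.3) × 0.8 × 0.7 = 0.1568
shiraz: 0.6 × (1−0.25) × 0.1 × 0.7 = 0.0315
P(cabernet | x) = 0.1568 / 0.1883 ≈ 0.833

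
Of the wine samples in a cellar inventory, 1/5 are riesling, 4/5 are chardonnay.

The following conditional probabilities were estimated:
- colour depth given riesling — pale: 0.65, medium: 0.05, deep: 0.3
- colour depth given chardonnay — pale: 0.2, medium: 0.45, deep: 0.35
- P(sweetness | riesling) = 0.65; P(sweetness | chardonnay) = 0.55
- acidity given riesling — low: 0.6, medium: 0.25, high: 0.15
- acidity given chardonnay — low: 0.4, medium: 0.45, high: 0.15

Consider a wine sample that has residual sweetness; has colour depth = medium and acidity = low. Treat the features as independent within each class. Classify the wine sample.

chardonnay

riesling: 0.2 × 0.05 × 0.65 × 0.6 = 0.0039
chardonnay: 0.8 × 0.45 × 0.55 × 0.4 = 0.0792
Highest score → chardonnay.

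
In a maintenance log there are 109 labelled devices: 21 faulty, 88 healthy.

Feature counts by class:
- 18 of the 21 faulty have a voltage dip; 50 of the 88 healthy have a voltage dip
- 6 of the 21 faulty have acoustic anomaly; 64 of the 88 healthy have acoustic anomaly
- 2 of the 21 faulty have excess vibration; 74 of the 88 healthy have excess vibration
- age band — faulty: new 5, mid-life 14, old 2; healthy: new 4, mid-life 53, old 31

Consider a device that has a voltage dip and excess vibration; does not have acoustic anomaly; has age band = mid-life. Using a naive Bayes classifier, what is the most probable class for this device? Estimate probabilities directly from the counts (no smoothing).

faulty: (21/109) × (18/21) × (15/21) × (2/21) × (14/21) ≈ 0.00748923
healthy: (88/109) × (50/88) × (24/88) × (74/88) × (53/88) ≈ 0.0633599
Highest score → healthy.

healthy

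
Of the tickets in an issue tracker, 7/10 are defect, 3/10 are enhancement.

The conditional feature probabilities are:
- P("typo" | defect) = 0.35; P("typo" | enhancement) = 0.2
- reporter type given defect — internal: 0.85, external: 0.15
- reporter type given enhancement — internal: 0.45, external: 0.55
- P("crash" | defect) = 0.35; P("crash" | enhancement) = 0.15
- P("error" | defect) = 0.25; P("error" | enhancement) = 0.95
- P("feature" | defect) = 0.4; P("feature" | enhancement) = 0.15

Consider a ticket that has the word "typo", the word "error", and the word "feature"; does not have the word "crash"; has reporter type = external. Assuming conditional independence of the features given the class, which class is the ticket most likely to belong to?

enhancement

defect: 0.7 × 0.35 × 0.15 × (1−0.35) × 0.25 × 0.4 = 0.00238875
enhancement: 0.3 × 0.2 × 0.55 × (1−0.15) × 0.95 × 0.15 = 0.003997125
Highest score → enhancement.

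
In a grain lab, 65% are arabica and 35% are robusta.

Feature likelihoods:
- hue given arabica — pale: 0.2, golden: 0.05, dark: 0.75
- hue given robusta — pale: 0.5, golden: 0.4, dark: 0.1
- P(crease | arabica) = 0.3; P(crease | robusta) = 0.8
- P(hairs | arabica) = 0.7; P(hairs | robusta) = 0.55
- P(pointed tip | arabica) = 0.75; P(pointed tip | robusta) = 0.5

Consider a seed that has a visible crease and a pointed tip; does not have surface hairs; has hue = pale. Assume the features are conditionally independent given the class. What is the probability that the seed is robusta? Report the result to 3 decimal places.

arabica: 0.65 × 0.2 × 0.3 × (1−0.7) × 0.75 = 0.008775
robusta: 0.35 × 0.5 × 0.8 × (1−0.55) × 0.5 = 0.0315
P(robusta | x) = 0.0315 / 0.040275 ≈ 0.782

0.782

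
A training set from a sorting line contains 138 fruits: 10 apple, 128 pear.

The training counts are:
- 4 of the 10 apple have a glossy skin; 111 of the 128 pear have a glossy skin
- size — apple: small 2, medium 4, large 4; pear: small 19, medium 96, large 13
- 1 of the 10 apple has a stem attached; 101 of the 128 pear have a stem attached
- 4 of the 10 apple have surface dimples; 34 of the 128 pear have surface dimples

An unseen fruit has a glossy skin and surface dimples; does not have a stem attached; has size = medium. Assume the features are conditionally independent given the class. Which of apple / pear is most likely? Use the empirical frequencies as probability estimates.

apple: (10/138) × (4/10) × (4/10) × (9/10) × (4/10) ≈ 0.00417391
pear: (128/138) × (111/128) × (96/128) × (27/128) × (34/128) ≈ 0.0338009
Highest score → pear.

pear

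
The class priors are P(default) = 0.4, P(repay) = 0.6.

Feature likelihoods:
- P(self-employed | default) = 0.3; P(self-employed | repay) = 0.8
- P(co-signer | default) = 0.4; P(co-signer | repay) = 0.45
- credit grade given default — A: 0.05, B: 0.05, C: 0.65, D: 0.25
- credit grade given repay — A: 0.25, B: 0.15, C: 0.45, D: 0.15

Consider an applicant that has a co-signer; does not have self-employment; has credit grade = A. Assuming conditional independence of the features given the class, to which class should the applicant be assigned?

repay

default: 0.4 × (1−0.3) × 0.4 × 0.05 = 0.0056
repay: 0.6 × (1−0.8) × 0.45 × 0.25 = 0.0135
Highest score → repay.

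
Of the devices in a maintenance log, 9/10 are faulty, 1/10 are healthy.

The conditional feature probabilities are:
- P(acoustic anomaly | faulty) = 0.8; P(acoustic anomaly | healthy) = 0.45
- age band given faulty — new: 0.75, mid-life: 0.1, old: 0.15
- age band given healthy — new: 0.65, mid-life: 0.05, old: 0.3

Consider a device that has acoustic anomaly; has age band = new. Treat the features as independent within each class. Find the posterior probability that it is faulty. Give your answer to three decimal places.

faulty: 0.9 × 0.8 × 0.75 = 0.54
healthy: 0.1 × 0.45 × 0.65 = 0.02925
P(faulty | x) = 0.54 / 0.56925 ≈ 0.949

0.949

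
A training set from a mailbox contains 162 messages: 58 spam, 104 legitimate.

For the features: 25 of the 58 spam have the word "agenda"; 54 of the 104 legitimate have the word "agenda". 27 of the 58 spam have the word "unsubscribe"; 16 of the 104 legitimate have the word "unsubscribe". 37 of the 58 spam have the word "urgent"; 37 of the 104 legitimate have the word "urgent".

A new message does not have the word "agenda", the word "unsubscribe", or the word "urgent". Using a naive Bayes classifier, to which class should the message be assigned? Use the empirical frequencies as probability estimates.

legitimate

spam: (58/162) × (33/58) × (31/58) × (21/58) ≈ 0.0394207
legitimate: (104/162) × (50/104) × (88/104) × (67/104) ≈ 0.168246
Highest score → legitimate.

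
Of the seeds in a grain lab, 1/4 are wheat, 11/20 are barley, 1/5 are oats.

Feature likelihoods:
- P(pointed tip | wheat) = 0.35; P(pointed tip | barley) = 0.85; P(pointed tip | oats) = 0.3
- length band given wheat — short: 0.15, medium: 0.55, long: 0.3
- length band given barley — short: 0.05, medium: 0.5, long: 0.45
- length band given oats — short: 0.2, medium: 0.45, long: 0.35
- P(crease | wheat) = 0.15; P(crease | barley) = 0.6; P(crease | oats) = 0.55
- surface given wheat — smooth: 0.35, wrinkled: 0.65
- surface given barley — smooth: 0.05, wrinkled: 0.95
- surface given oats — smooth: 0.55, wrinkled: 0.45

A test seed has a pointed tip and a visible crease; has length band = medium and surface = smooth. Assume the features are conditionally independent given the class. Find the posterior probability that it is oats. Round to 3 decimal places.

0.461

wheat: 0.25 × 0.35 × 0.55 × 0.15 × 0.35 = 0.0025265625
barley: 0.55 × 0.85 × 0.5 × 0.6 × 0.05 = 0.0070125
oats: 0.2 × 0.3 × 0.45 × 0.55 × 0.55 = 0.0081675
P(oats | x) = 0.0081675 / 0.0177065625 ≈ 0.461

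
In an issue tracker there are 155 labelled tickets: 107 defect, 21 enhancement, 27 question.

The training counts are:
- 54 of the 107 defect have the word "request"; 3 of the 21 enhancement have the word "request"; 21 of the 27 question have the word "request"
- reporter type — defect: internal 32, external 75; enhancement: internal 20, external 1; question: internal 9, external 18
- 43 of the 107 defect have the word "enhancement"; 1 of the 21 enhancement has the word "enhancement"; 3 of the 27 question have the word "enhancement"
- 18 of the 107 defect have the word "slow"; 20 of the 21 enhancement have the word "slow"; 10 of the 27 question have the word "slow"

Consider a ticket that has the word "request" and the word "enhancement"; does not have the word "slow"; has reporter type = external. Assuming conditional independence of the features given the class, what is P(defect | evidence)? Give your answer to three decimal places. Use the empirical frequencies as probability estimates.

defect: (107/155) × (54/107) × (75/107) × (43/107) × (89/107) ≈ 0.0816264
enhancement: (21/155) × (3/21) × (1/21) × (1/21) × (1/21) ≈ 0.00000208993
question: (27/155) × (21/27) × (18/27) × (3/27) × (17/27) ≈ 0.00631886
P(defect | x) = 0.0816264 / 0.08794734993 ≈ 0.928

0.928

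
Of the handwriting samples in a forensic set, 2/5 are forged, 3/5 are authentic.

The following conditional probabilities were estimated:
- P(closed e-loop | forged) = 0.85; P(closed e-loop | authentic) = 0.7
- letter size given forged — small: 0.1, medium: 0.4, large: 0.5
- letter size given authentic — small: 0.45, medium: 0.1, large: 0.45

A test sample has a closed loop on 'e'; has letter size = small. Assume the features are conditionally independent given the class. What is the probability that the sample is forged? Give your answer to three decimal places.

forged: 0.4 × 0.85 × 0.1 = 0.034
authentic: 0.6 × 0.7 × 0.45 = 0.189
P(forged | x) = 0.034 / 0.223 ≈ 0.152

0.152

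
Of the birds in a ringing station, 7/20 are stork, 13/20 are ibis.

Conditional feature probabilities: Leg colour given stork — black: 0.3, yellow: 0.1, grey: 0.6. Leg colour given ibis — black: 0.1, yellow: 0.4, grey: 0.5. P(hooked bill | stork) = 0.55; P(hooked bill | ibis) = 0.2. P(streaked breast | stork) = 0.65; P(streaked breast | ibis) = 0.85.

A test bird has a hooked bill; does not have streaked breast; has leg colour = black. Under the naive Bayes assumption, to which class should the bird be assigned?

stork

stork: 0.35 × 0.3 × 0.55 × (1−0.65) = 0.0202125
ibis: 0.65 × 0.1 × 0.2 × (1−0.85) = 0.00195
Highest score → stork.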